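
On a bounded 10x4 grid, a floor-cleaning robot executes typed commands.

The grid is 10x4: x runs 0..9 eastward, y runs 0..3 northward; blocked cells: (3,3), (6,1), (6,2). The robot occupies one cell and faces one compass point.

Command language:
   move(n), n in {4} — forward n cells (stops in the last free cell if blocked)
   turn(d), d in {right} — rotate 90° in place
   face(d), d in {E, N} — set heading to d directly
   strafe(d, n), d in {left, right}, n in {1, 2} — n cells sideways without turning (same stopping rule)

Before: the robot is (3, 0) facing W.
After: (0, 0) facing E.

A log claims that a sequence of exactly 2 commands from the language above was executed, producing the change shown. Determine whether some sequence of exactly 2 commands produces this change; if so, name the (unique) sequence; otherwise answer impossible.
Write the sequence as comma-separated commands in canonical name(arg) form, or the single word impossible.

key: order matters: swapping move(4) and face(E) lands elsewhere
t0: (3, 0) facing W
t=1 move(4) ⇒ (0, 0) facing W
t=2 face(E) ⇒ (0, 0) facing E
no other 2-command option fits: unique.

move(4), face(E)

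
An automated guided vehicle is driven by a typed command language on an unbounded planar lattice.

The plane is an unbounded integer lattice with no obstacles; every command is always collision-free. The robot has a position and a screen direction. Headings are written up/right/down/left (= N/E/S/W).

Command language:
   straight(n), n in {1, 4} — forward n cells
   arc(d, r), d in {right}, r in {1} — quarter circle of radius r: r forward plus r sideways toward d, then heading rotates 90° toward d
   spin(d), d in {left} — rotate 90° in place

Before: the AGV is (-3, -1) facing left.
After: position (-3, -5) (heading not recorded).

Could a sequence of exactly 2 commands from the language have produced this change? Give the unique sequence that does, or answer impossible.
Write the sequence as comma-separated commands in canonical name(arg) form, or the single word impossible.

spin(left), straight(4)

key: order matters: swapping spin(left) and straight(4) lands elsewhere
initial: (-3, -1) facing left
1. spin(left) → (-3, -1) facing down
2. straight(4) → (-3, -5) facing down
uniquely the one of 16 2-step routes that fits.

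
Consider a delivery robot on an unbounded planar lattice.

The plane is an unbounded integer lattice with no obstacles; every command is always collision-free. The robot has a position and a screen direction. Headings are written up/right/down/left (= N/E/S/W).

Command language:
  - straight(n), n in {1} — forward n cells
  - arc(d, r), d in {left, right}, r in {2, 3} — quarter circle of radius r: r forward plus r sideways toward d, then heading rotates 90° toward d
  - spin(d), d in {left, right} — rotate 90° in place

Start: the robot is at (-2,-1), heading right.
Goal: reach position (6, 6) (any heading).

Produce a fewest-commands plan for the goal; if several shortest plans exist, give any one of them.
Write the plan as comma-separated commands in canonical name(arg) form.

start: at (-2,-1), heading right
t=1 straight(1) ⇒ at (-1,-1), heading right
t=2 arc(left, 3) ⇒ at (2,2), heading up
t=3 arc(right, 2) ⇒ at (4,4), heading right
t=4 arc(left, 2) ⇒ at (6,6), heading up
shorter routes all fall short; 4 is best.

straight(1), arc(left, 3), arc(right, 2), arc(left, 2)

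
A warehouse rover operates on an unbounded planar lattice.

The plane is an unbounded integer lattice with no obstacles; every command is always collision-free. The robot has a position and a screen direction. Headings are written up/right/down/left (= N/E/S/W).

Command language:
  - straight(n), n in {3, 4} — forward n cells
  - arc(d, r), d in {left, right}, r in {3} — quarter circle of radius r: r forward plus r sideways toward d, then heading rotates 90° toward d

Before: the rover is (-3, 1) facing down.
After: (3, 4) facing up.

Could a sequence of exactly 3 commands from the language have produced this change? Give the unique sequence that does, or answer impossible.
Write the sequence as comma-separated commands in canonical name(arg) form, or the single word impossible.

arc(left, 3), arc(left, 3), straight(3)

key: order matters: swapping arc(left, 3) and straight(3) lands elsewhere
t0: (-3, 1) facing down
[1] after arc(left, 3): (0, -2) facing right
[2] after arc(left, 3): (3, 1) facing up
[3] after straight(3): (3, 4) facing up
all 64 alternatives checked — unique.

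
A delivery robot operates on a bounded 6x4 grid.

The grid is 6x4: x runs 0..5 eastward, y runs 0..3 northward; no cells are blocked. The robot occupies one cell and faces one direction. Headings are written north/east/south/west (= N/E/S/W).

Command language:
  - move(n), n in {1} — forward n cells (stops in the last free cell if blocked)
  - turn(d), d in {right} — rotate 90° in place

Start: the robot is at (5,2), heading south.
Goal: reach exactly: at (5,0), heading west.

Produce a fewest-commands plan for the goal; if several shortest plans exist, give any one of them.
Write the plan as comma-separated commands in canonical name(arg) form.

move(1), move(1), turn(right)

t0: at (5,2), heading south
[1] after move(1): at (5,1), heading south
[2] after move(1): at (5,0), heading south
[3] after turn(right): at (5,0), heading west
no 2-step plan works, so 3 is optimal.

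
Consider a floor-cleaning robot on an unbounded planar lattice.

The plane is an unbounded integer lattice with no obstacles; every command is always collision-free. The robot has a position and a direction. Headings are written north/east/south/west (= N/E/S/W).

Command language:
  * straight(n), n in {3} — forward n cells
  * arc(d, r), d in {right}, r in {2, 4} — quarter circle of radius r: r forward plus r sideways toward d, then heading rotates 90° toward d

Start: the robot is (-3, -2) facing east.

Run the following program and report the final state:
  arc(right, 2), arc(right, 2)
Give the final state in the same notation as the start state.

(-3, -6) facing west

t0: (-3, -2) facing east
t=1 arc(right, 2) ⇒ (-1, -4) facing south
t=2 arc(right, 2) ⇒ (-3, -6) facing west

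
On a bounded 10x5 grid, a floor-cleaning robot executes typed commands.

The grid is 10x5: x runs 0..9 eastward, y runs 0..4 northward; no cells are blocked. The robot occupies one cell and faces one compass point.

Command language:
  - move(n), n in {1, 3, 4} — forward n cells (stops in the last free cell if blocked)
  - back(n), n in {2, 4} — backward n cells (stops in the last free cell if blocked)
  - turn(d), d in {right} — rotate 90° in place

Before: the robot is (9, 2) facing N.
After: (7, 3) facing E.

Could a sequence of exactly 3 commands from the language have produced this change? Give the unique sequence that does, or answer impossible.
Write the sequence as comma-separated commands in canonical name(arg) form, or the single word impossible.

key: order matters: swapping move(1) and back(2) lands elsewhere
from: (9, 2) facing N
t=1 move(1) ⇒ (9, 3) facing N
t=2 turn(right) ⇒ (9, 3) facing E
t=3 back(2) ⇒ (7, 3) facing E
all 216 alternatives checked — unique.

move(1), turn(right), back(2)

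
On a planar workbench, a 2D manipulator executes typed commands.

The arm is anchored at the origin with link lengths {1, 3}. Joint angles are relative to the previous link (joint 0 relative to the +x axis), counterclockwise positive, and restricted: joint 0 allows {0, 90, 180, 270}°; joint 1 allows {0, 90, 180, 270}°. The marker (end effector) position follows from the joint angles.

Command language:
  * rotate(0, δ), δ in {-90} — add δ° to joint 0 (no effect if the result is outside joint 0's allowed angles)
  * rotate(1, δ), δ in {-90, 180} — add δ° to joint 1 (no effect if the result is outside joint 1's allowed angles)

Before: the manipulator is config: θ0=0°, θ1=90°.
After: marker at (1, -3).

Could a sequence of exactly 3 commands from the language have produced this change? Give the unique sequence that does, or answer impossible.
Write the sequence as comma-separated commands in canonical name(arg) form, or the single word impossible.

rotate(1, 180), rotate(1, 180), rotate(1, 180)

from: config: θ0=0°, θ1=90°
step 1 (rotate(1, 180)): config: θ0=0°, θ1=270°
step 2 (rotate(1, 180)): config: θ0=0°, θ1=90°
step 3 (rotate(1, 180)): config: θ0=0°, θ1=270°
all 27 alternatives checked — unique.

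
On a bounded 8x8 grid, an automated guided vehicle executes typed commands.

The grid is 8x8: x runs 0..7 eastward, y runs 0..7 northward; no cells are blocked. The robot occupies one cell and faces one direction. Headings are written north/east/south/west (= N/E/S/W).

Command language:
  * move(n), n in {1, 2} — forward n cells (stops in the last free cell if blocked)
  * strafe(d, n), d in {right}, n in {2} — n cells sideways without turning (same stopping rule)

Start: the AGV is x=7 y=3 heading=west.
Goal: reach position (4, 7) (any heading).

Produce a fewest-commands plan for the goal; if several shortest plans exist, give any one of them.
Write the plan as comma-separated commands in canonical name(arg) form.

start: x=7 y=3 heading=west
1. move(1) → x=6 y=3 heading=west
2. move(2) → x=4 y=3 heading=west
3. strafe(right, 2) → x=4 y=5 heading=west
4. strafe(right, 2) → x=4 y=7 heading=west
nothing shorter than 4 reaches the goal.

move(1), move(2), strafe(right, 2), strafe(right, 2)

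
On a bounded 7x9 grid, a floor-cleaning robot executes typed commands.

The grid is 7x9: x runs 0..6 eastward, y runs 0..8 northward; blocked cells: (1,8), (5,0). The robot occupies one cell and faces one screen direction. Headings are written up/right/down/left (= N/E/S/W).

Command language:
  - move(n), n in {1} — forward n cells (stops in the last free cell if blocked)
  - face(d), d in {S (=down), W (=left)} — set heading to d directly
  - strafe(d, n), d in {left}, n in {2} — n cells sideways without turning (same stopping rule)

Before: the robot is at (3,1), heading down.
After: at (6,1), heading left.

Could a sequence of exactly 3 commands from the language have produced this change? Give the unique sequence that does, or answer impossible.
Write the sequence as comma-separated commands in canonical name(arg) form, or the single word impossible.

strafe(left, 2), strafe(left, 2), face(W)

key: the second strafe(left, 2) runs into the grid edge before its full distance
start: at (3,1), heading down
t=1 strafe(left, 2) ⇒ at (5,1), heading down
t=2 strafe(left, 2) ⇒ at (6,1), heading down
t=3 face(W) ⇒ at (6,1), heading left
all 64 alternatives checked — unique.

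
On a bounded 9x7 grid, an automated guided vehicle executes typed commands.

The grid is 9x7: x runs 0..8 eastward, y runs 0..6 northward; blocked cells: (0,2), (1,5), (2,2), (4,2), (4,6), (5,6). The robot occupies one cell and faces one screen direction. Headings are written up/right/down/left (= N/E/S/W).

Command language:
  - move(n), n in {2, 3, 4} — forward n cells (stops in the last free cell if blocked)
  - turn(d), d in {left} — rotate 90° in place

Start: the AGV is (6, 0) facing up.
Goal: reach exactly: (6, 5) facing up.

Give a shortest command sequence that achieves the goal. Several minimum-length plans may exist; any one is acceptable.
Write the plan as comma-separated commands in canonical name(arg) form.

t0: (6, 0) facing up
step 1 (move(3)): (6, 3) facing up
step 2 (move(2)): (6, 5) facing up
shorter routes all fall short; 2 is best.

move(3), move(2)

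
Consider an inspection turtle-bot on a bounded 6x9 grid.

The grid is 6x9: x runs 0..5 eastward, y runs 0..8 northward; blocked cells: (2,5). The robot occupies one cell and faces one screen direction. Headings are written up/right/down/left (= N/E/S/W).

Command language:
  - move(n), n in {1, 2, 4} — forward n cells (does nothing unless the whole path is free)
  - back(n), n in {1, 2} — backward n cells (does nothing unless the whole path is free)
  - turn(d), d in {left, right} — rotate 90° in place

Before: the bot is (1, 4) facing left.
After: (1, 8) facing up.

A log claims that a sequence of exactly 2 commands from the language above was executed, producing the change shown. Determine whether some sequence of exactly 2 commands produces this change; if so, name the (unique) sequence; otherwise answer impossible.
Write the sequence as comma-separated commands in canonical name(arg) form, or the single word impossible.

turn(right), move(4)

key: order matters: swapping turn(right) and move(4) lands elsewhere
start: (1, 4) facing left
step 1 (turn(right)): (1, 4) facing up
step 2 (move(4)): (1, 8) facing up
no other 2-command option fits: unique.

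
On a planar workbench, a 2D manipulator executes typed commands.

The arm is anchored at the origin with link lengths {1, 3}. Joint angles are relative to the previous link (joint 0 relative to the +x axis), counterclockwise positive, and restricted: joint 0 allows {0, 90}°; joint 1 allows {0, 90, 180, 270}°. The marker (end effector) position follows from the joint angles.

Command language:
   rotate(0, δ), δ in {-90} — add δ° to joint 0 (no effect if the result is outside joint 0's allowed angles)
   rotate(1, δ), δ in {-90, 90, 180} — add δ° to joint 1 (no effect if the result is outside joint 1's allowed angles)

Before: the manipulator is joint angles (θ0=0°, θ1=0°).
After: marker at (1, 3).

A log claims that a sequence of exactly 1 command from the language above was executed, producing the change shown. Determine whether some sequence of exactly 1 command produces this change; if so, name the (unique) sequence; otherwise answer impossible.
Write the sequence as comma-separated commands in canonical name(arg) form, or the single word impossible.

rotate(1, 90)

from: joint angles (θ0=0°, θ1=0°)
t=1 rotate(1, 90) ⇒ joint angles (θ0=0°, θ1=90°)
no other 1-command option fits: unique.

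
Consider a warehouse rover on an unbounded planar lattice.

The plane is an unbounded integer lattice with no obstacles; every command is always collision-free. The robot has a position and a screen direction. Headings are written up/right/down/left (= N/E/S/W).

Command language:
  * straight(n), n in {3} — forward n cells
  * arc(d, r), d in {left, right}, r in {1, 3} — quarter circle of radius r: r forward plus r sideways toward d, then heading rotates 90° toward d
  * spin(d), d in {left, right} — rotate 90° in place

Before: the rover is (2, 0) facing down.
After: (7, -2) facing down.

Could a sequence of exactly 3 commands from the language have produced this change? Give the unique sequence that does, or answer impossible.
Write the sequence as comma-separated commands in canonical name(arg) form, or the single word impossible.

key: order matters: swapping arc(left, 1) and arc(right, 1) lands elsewhere
from: (2, 0) facing down
t=1 arc(left, 1) ⇒ (3, -1) facing right
t=2 straight(3) ⇒ (6, -1) facing right
t=3 arc(right, 1) ⇒ (7, -2) facing down
no other 3-command option fits: unique.

arc(left, 1), straight(3), arc(right, 1)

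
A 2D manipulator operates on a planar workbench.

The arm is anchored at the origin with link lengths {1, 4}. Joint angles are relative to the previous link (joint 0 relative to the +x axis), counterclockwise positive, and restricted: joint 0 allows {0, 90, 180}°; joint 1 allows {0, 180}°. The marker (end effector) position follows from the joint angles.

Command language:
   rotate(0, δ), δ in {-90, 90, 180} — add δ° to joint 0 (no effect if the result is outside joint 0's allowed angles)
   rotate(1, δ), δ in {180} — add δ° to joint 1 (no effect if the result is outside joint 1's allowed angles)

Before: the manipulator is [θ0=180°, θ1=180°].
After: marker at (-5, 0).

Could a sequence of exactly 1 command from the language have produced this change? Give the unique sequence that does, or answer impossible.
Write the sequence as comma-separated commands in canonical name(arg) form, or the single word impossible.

initial: [θ0=180°, θ1=180°]
[1] after rotate(1, 180): [θ0=180°, θ1=0°]
uniquely the one of 4 1-step routes that fits.

rotate(1, 180)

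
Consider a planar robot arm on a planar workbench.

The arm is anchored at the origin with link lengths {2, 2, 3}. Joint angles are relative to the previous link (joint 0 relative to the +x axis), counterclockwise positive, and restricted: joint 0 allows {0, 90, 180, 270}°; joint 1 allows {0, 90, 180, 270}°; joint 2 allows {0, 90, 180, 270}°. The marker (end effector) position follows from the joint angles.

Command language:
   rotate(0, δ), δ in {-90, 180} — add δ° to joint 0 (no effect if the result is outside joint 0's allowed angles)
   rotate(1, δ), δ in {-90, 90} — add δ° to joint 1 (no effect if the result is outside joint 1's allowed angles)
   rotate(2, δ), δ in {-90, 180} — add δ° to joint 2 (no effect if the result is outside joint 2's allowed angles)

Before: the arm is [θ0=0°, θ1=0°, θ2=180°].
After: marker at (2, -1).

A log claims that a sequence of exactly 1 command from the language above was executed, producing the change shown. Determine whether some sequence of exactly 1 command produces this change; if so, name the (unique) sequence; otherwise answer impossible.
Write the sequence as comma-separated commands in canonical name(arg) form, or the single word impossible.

start: [θ0=0°, θ1=0°, θ2=180°]
t=1 rotate(1, 90) ⇒ [θ0=0°, θ1=90°, θ2=180°]
all 6 alternatives checked — unique.

rotate(1, 90)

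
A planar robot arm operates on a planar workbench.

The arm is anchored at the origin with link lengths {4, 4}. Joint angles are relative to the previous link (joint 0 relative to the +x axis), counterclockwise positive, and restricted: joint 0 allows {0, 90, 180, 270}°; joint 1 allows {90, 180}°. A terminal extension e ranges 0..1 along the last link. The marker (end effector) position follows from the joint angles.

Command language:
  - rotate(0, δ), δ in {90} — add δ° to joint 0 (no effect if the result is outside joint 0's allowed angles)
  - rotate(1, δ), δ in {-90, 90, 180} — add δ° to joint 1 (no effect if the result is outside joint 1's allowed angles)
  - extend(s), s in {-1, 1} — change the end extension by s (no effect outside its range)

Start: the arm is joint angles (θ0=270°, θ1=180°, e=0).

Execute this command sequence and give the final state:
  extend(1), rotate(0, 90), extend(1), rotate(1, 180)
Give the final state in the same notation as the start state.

joint angles (θ0=0°, θ1=180°, e=1)

begin: joint angles (θ0=270°, θ1=180°, e=0)
t=1 extend(1) ⇒ joint angles (θ0=270°, θ1=180°, e=1)
t=2 rotate(0, 90) ⇒ joint angles (θ0=0°, θ1=180°, e=1)
t=3 extend(1) ⇒ joint angles (θ0=0°, θ1=180°, e=1)
t=4 rotate(1, 180) ⇒ joint angles (θ0=0°, θ1=180°, e=1)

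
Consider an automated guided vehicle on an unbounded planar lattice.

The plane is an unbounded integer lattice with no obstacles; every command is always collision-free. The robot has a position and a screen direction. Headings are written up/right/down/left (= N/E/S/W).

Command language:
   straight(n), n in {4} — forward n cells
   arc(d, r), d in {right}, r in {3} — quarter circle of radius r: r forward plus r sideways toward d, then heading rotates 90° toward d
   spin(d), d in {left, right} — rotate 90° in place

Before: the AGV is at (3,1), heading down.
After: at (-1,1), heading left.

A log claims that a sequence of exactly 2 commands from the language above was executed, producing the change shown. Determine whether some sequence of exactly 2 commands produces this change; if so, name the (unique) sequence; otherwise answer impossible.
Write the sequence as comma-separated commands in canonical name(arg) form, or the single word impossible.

spin(right), straight(4)

key: order matters: swapping spin(right) and straight(4) lands elsewhere
t0: at (3,1), heading down
[1] after spin(right): at (3,1), heading left
[2] after straight(4): at (-1,1), heading left
no rival 2-sequence matches.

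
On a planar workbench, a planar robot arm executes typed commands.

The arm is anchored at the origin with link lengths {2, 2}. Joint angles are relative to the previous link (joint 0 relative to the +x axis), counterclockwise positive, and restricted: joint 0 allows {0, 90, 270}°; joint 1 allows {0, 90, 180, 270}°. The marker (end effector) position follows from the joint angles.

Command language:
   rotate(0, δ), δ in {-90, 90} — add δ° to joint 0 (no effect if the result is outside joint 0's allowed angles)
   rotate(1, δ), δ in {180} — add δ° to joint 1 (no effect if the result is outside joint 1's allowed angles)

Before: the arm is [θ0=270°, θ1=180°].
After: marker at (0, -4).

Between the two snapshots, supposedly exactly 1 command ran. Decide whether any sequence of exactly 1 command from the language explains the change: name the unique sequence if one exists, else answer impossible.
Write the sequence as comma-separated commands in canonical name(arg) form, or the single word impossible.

rotate(1, 180)

from: [θ0=270°, θ1=180°]
t=1 rotate(1, 180) ⇒ [θ0=270°, θ1=0°]
all 3 alternatives checked — unique.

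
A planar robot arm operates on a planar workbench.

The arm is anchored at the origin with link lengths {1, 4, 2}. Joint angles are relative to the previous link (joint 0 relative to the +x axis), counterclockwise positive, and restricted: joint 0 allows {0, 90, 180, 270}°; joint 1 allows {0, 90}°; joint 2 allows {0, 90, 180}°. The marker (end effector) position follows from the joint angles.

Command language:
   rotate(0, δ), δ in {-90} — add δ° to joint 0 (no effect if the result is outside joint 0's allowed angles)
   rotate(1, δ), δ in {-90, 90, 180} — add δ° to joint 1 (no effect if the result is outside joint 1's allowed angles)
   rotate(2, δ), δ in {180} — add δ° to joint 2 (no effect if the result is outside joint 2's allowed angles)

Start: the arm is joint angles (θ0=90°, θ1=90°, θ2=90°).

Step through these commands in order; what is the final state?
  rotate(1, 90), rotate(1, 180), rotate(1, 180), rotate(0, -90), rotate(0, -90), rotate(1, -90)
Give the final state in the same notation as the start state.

start: joint angles (θ0=90°, θ1=90°, θ2=90°)
t=1 rotate(1, 90) ⇒ joint angles (θ0=90°, θ1=90°, θ2=90°)
t=2 rotate(1, 180) ⇒ joint angles (θ0=90°, θ1=90°, θ2=90°)
t=3 rotate(1, 180) ⇒ joint angles (θ0=90°, θ1=90°, θ2=90°)
t=4 rotate(0, -90) ⇒ joint angles (θ0=0°, θ1=90°, θ2=90°)
t=5 rotate(0, -90) ⇒ joint angles (θ0=270°, θ1=90°, θ2=90°)
t=6 rotate(1, -90) ⇒ joint angles (θ0=270°, θ1=0°, θ2=90°)

joint angles (θ0=270°, θ1=0°, θ2=90°)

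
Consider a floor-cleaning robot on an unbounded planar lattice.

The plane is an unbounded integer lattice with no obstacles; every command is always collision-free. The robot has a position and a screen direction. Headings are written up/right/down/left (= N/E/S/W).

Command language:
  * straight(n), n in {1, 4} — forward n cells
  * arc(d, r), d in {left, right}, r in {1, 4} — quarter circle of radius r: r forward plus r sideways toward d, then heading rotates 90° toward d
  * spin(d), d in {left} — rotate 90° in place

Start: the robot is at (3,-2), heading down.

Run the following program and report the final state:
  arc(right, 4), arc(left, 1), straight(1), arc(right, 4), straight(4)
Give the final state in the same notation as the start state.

from: at (3,-2), heading down
1. arc(right, 4) → at (-1,-6), heading left
2. arc(left, 1) → at (-2,-7), heading down
3. straight(1) → at (-2,-8), heading down
4. arc(right, 4) → at (-6,-12), heading left
5. straight(4) → at (-10,-12), heading left

at (-10,-12), heading left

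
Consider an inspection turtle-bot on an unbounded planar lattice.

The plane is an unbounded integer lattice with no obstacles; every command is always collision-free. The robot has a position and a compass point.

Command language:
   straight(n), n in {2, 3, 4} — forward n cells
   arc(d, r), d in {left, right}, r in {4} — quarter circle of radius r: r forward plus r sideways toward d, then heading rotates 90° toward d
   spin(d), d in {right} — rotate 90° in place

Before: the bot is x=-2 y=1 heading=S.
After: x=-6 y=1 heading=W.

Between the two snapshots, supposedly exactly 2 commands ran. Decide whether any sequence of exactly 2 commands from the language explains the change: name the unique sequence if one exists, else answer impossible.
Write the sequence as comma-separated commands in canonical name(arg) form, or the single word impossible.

spin(right), straight(4)

key: running straight(4) before spin(right) would end elsewhere — order is forced
from: x=-2 y=1 heading=S
step 1 (spin(right)): x=-2 y=1 heading=W
step 2 (straight(4)): x=-6 y=1 heading=W
uniquely the one of 36 2-step routes that fits.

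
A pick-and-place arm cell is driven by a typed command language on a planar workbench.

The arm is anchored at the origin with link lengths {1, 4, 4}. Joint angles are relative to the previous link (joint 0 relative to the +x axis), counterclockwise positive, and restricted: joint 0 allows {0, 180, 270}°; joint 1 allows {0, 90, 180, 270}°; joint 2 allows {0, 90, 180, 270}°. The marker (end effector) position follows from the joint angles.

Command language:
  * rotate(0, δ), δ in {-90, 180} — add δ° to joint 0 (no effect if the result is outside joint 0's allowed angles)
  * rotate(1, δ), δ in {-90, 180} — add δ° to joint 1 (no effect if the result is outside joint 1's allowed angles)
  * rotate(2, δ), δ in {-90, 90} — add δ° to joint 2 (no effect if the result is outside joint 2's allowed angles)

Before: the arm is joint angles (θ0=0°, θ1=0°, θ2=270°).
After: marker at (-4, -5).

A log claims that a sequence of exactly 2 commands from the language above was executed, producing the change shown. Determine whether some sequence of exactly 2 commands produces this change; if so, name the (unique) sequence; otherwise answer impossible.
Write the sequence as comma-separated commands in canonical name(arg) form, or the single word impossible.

key: order matters: swapping rotate(0, -90) and rotate(0, 180) lands elsewhere
t0: joint angles (θ0=0°, θ1=0°, θ2=270°)
step 1 (rotate(0, -90)): joint angles (θ0=270°, θ1=0°, θ2=270°)
step 2 (rotate(0, 180)): joint angles (θ0=270°, θ1=0°, θ2=270°)
uniquely the one of 36 2-step routes that fits.

rotate(0, -90), rotate(0, 180)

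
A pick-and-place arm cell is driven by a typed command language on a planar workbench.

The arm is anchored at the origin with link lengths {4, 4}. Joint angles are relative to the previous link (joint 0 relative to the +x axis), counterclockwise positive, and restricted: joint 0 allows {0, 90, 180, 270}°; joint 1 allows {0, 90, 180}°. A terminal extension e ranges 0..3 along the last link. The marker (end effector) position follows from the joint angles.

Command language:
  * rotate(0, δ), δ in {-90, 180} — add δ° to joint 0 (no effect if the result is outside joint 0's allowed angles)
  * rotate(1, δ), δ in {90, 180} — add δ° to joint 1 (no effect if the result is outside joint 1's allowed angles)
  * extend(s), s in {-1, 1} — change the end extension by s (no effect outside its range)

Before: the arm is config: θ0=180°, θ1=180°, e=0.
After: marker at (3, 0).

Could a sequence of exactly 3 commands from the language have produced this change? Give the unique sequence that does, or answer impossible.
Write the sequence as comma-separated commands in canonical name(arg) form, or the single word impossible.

extend(1), extend(1), extend(1)

t0: config: θ0=180°, θ1=180°, e=0
t=1 extend(1) ⇒ config: θ0=180°, θ1=180°, e=1
t=2 extend(1) ⇒ config: θ0=180°, θ1=180°, e=2
t=3 extend(1) ⇒ config: θ0=180°, θ1=180°, e=3
no rival 3-sequence matches.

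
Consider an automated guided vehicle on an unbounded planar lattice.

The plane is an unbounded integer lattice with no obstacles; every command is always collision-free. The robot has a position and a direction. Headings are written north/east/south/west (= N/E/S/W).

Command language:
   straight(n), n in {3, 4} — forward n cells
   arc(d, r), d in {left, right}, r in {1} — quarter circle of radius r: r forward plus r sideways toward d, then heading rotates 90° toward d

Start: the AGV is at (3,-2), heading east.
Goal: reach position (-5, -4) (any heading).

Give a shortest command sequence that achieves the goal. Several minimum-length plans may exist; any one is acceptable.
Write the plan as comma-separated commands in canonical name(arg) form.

arc(right, 1), arc(right, 1), straight(4), straight(4)

t0: at (3,-2), heading east
step 1 (arc(right, 1)): at (4,-3), heading south
step 2 (arc(right, 1)): at (3,-4), heading west
step 3 (straight(4)): at (-1,-4), heading west
step 4 (straight(4)): at (-5,-4), heading west
nothing shorter than 4 reaches the goal.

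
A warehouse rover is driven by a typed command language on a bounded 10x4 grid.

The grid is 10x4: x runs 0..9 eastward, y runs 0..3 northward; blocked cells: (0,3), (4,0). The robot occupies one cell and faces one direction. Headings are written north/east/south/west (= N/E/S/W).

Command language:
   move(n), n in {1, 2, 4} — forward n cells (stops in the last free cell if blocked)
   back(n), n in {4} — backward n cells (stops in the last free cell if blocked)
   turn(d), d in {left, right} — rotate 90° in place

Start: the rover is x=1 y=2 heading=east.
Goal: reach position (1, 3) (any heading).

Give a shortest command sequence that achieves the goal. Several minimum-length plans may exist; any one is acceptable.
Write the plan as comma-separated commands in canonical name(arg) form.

turn(left), move(4)

t0: x=1 y=2 heading=east
t=1 turn(left) ⇒ x=1 y=2 heading=north
t=2 move(4) ⇒ x=1 y=3 heading=north
nothing shorter than 2 reaches the goal.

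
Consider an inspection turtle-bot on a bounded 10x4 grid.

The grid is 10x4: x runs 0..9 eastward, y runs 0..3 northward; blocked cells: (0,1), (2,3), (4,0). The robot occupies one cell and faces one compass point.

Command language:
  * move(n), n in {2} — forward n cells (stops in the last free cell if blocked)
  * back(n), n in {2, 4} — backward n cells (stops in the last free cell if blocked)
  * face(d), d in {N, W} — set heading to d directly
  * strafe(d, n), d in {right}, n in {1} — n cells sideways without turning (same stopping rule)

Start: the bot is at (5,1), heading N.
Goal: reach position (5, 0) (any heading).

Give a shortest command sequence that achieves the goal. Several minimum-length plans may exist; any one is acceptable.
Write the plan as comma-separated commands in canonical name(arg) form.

start: at (5,1), heading N
t=1 back(4) ⇒ at (5,0), heading N
shorter routes all fall short; 1 is best.

back(4)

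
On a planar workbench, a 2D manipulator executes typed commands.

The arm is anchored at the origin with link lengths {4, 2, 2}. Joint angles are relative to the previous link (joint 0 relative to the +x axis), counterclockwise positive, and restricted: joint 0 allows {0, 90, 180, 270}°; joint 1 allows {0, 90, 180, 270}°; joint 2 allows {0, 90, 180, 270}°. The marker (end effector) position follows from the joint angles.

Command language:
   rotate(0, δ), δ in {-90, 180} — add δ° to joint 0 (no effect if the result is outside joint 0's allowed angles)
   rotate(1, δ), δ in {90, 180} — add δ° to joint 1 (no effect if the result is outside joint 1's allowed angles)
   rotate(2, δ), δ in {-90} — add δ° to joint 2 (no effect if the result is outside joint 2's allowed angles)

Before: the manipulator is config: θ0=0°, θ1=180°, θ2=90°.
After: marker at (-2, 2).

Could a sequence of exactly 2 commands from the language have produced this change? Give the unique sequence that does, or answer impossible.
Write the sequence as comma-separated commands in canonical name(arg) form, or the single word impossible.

rotate(0, -90), rotate(0, -90)

begin: config: θ0=0°, θ1=180°, θ2=90°
step 1 (rotate(0, -90)): config: θ0=270°, θ1=180°, θ2=90°
step 2 (rotate(0, -90)): config: θ0=180°, θ1=180°, θ2=90°
uniquely the one of 25 2-step routes that fits.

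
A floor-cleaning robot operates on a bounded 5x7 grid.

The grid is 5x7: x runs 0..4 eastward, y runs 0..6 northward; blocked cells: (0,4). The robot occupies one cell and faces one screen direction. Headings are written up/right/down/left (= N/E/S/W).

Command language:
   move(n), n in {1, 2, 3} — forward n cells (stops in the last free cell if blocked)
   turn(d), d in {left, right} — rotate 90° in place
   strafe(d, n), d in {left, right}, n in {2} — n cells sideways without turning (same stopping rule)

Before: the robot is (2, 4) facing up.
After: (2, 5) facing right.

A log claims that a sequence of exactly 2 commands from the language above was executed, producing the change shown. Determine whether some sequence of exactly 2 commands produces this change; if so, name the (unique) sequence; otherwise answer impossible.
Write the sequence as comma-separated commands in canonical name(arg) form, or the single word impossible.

key: cell and facing (now E) both changed — the 2 commands mix motion and turning
start: (2, 4) facing up
[1] after move(1): (2, 5) facing up
[2] after turn(right): (2, 5) facing right
no rival 2-sequence matches.

move(1), turn(right)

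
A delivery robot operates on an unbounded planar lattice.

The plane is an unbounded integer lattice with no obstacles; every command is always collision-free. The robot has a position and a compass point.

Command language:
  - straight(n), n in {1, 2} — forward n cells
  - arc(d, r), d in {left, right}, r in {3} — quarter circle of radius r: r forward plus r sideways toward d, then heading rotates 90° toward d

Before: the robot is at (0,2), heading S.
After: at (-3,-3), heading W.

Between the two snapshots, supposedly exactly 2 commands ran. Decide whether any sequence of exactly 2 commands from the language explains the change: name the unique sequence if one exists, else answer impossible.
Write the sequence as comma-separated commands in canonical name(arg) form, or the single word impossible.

key: running arc(right, 3) before straight(2) would end elsewhere — order is forced
start: at (0,2), heading S
1. straight(2) → at (0,0), heading S
2. arc(right, 3) → at (-3,-3), heading W
no other 2-command option fits: unique.

straight(2), arc(right, 3)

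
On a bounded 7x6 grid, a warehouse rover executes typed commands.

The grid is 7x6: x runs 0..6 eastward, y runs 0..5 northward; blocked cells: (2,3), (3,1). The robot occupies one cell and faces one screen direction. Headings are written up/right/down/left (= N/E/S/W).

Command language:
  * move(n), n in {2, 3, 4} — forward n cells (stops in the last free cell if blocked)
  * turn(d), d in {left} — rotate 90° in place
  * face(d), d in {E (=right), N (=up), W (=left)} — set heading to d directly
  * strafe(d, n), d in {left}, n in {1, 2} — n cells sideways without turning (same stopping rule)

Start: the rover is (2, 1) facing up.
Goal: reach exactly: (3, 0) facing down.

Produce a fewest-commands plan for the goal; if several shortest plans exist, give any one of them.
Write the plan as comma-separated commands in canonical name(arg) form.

face(W), strafe(left, 2), turn(left), strafe(left, 1)

from: (2, 1) facing up
t=1 face(W) ⇒ (2, 1) facing left
t=2 strafe(left, 2) ⇒ (2, 0) facing left
t=3 turn(left) ⇒ (2, 0) facing down
t=4 strafe(left, 1) ⇒ (3, 0) facing down
no 3-step plan works, so 4 is optimal.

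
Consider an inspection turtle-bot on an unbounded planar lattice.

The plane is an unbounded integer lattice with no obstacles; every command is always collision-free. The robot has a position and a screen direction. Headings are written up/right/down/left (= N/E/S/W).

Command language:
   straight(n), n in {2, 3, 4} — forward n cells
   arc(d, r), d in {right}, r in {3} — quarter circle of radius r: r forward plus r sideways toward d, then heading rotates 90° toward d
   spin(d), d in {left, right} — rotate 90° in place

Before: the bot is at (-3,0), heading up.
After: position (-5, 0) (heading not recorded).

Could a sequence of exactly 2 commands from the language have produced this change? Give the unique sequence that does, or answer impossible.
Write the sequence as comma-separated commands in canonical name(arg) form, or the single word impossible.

spin(left), straight(2)

key: order matters: swapping spin(left) and straight(2) lands elsewhere
initial: at (-3,0), heading up
1. spin(left) → at (-3,0), heading left
2. straight(2) → at (-5,0), heading left
no rival 2-sequence matches.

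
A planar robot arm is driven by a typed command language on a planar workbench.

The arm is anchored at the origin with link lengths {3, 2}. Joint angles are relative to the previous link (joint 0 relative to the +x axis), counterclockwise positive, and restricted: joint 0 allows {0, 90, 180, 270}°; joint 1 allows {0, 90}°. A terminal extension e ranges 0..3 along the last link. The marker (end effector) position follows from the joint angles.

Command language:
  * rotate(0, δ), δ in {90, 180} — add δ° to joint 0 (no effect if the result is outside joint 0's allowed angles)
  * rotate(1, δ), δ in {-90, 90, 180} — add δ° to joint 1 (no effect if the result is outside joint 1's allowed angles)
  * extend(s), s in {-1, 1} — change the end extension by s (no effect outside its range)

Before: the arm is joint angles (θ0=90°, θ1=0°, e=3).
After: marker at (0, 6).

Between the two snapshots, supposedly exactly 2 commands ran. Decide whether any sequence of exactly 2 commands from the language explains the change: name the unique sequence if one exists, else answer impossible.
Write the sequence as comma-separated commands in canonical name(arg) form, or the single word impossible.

extend(-1), extend(-1)

begin: joint angles (θ0=90°, θ1=0°, e=3)
step 1 (extend(-1)): joint angles (θ0=90°, θ1=0°, e=2)
step 2 (extend(-1)): joint angles (θ0=90°, θ1=0°, e=1)
all 49 alternatives checked — unique.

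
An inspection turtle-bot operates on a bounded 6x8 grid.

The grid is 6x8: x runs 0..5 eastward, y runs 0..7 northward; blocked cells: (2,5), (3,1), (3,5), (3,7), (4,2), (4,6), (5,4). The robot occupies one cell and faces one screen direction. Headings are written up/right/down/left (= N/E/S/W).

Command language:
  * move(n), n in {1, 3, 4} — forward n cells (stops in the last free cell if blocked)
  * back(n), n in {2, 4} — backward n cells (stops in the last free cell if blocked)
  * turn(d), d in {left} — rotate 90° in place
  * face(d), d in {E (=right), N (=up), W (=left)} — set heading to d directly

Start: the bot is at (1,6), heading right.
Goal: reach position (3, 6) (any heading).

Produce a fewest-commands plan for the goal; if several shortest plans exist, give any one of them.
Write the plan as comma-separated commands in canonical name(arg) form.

start: at (1,6), heading right
step 1 (move(3)): at (3,6), heading right
no 0-step plan works, so 1 is optimal.

move(3)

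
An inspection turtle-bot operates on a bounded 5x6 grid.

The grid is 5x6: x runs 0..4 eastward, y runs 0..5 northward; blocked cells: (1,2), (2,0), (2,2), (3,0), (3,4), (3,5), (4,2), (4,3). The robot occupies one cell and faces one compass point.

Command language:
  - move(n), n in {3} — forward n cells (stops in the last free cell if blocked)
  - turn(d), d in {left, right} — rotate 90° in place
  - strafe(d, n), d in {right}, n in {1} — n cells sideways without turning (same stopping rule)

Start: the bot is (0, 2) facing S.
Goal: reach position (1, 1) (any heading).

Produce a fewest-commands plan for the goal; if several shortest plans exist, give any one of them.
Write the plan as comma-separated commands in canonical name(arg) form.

turn(left), strafe(right, 1), turn(left), strafe(right, 1)

from: (0, 2) facing S
1. turn(left) → (0, 2) facing E
2. strafe(right, 1) → (0, 1) facing E
3. turn(left) → (0, 1) facing N
4. strafe(right, 1) → (1, 1) facing N
minimal: 4 command(s), checked below 4.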